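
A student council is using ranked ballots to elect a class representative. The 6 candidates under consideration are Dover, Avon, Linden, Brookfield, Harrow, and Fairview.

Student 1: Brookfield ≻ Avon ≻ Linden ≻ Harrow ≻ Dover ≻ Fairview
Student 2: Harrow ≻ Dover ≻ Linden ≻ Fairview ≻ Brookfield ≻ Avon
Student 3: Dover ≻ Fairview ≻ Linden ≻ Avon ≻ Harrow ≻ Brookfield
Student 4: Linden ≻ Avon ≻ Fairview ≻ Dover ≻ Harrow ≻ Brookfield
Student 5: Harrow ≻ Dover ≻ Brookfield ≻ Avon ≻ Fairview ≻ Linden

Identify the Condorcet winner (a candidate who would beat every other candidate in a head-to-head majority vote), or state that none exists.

There is no Condorcet winner

Head-to-head results (5 voters total):
Dover vs Avon: Dover wins 3–2.
Dover vs Linden: Dover wins 3–2.
Dover vs Brookfield: Dover wins 4–1.
Dover vs Harrow: Harrow wins 3–2.
Dover vs Fairview: Dover wins 4–1.
Avon vs Linden: Linden wins 3–2.
Avon vs Brookfield: Brookfield wins 3–2.
Avon vs Harrow: Avon wins 3–2.
Avon vs Fairview: Avon wins 3–2.
Linden vs Brookfield: Linden wins 3–2.
Linden vs Harrow: Linden wins 3–2.
Linden vs Fairview: Linden wins 3–2.
Brookfield vs Harrow: Harrow wins 4–1.
Brookfield vs Fairview: Fairview wins 3–2.
Harrow vs Fairview: Harrow wins 3–2.
No candidate beats all others: Dover beats Avon beats Harrow beats Dover, a majority cycle.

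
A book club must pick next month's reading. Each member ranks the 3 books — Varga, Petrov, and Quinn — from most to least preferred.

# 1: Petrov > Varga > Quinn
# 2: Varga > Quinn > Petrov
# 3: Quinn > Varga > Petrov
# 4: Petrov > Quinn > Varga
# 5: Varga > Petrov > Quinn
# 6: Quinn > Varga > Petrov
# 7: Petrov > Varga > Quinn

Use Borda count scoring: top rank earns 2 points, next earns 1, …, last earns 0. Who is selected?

Borda scores:
  Varga: 1 + 2 + 1 + 0 + 2 + 1 + 1 = 8
  Petrov: 2 + 0 + 0 + 2 + 1 + 0 + 2 = 7
  Quinn: 0 + 1 + 2 + 1 + 0 + 2 + 0 = 6
Varga has the highest total.

Varga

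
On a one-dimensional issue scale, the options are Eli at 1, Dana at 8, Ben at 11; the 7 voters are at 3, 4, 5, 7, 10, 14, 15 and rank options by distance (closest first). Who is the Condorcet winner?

With single-peaked preferences on a line, the Condorcet winner is the candidate closest to the median voter.
The median voter (position 7) is closest to Dana at 8.
Check: Dana vs Eli — voters closer to Dana: 5 of 7.

Dana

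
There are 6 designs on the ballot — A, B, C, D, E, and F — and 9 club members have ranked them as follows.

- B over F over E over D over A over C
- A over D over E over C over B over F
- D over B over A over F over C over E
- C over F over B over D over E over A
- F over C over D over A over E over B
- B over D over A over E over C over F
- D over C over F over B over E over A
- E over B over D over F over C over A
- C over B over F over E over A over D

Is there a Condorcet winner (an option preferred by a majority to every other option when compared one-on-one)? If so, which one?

Head-to-head results (9 voters total):
A vs B: B wins 7–2.
A vs C: C wins 5–4.
A vs D: D wins 7–2.
A vs E: E wins 5–4.
A vs F: F wins 6–3.
B vs C: C wins 5–4.
B vs D: B wins 5–4.
B vs E: B wins 6–3.
B vs F: B wins 6–3.
C vs D: D wins 6–3.
C vs E: C wins 5–4.
C vs F: C wins 5–4.
D vs E: D wins 6–3.
D vs F: D wins 5–4.
E vs F: F wins 6–3.
No candidate beats all others: B beats D beats C beats B, a majority cycle.

No Condorcet winner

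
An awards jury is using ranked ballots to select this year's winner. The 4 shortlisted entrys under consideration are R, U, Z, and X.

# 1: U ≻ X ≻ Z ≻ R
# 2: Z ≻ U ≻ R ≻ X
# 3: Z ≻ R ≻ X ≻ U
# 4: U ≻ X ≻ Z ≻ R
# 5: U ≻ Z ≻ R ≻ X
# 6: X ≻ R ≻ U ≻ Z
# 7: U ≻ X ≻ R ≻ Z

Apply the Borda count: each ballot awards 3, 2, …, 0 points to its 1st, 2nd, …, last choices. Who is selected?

U

Borda scores:
  R: 0 + 1 + 2 + 0 + 1 + 2 + 1 = 7
  U: 3 + 2 + 0 + 3 + 3 + 1 + 3 = 15
  Z: 1 + 3 + 3 + 1 + 2 + 0 + 0 = 10
  X: 2 + 0 + 1 + 2 + 0 + 3 + 2 = 10
U has the highest total.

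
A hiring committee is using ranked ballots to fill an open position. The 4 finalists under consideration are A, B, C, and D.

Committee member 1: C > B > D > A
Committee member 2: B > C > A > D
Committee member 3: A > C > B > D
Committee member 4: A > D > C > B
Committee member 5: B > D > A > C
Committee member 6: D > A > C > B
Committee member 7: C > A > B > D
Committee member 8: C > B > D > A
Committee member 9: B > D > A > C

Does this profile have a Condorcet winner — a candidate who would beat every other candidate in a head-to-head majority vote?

No

Head-to-head results (9 voters total):
A vs B: B wins 5–4.
A vs C: A wins 5–4.
A vs D: D wins 5–4.
B vs C: C wins 6–3.
B vs D: B wins 7–2.
C vs D: C wins 5–4.
No candidate beats all others: A beats C beats B beats A, a majority cycle.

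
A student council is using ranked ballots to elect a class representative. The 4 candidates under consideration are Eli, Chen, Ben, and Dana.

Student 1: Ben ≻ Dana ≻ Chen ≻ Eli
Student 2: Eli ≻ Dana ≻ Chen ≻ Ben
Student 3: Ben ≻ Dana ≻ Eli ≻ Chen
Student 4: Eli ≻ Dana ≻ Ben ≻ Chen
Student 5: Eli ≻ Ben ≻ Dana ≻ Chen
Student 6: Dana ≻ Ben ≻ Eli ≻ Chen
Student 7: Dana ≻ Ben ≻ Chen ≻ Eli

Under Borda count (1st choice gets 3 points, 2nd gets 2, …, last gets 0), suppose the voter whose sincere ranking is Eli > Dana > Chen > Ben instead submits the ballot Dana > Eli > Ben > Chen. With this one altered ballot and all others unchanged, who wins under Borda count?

Borda totals with the altered ballot: Eli 10, Chen 2, Ben 14, Dana 16.
The winner is unchanged: still Dana.

Dana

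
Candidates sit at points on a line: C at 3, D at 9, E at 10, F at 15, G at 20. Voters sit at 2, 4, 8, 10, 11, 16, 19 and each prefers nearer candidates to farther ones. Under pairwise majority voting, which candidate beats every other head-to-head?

E

With single-peaked preferences on a line, the Condorcet winner is the candidate closest to the median voter.
The median voter (position 10) is closest to E at 10.
Check: E vs G — voters closer to E: 5 of 7.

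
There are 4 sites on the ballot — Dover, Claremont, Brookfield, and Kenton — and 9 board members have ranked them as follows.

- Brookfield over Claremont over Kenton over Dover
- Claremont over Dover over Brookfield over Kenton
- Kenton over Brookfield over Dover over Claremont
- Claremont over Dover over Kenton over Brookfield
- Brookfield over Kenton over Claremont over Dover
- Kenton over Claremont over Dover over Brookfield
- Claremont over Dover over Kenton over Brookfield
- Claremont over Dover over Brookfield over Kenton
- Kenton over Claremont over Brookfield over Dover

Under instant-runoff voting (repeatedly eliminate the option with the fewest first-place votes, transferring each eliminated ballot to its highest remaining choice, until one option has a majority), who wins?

Round 1: Claremont 4, Kenton 3, Brookfield 2, Dover 0. Dover has the fewest and is eliminated.
Round 2: Claremont 4, Kenton 3, Brookfield 2. Brookfield has the fewest and is eliminated.
Round 3: Claremont 5, Kenton 4. Claremont has a majority.

Claremont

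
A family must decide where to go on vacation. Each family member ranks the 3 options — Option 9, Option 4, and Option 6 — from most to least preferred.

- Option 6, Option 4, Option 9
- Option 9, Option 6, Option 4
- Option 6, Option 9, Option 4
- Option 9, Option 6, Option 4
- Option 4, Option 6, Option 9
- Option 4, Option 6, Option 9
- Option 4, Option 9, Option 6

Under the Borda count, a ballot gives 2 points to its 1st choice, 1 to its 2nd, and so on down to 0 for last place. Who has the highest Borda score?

Borda scores:
  Option 9: 0 + 2 + 1 + 2 + 0 + 0 + 1 = 6
  Option 4: 1 + 0 + 0 + 0 + 2 + 2 + 2 = 7
  Option 6: 2 + 1 + 2 + 1 + 1 + 1 + 0 = 8
Option 6 has the highest total.

Option 6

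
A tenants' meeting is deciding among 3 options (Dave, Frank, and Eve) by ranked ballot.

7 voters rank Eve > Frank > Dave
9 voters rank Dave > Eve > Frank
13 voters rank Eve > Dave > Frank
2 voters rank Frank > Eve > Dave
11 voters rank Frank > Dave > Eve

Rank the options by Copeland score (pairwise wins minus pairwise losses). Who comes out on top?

Pairwise results:
  Dave vs Frank: Dave wins 22–20.
  Dave vs Eve: Eve wins 22–20.
  Frank vs Eve: Eve wins 29–13.
Copeland scores (wins − losses):
  Dave: 1 − 1 = 0
  Frank: 0 − 2 = -2
  Eve: 2 − 0 = 2
Eve has the best Copeland score.

Eve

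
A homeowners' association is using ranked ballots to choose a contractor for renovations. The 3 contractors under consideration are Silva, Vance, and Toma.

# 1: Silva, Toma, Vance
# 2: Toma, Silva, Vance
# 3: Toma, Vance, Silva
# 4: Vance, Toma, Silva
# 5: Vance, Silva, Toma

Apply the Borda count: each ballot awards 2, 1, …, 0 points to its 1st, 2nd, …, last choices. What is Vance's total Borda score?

Borda scores:
  Silva: 2 + 1 + 0 + 0 + 1 = 4
  Vance: 0 + 0 + 1 + 2 + 2 = 5
  Toma: 1 + 2 + 2 + 1 + 0 = 6

5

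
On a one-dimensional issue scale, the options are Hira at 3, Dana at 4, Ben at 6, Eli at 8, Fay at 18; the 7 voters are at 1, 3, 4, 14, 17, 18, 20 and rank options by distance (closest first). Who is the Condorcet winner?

With single-peaked preferences on a line, the Condorcet winner is the candidate closest to the median voter.
The median voter (position 14) is closest to Fay at 18.
Check: Fay vs Ben — voters closer to Fay: 4 of 7.

Fay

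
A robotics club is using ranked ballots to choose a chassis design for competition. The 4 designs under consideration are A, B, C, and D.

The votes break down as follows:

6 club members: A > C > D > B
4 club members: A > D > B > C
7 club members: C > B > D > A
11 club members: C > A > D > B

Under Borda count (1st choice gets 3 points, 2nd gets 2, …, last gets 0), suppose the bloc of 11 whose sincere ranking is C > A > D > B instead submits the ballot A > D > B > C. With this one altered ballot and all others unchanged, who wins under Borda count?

Borda totals with the altered ballot: A 63, B 29, C 33, D 43.
The switch changes the winner from C to A.

A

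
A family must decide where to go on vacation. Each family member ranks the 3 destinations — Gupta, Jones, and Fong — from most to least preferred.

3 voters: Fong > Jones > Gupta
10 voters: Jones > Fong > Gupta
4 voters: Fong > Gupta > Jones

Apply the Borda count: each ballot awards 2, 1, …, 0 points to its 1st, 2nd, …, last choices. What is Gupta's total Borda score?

4

Borda scores:
  Gupta: 3·0 + 10·0 + 4·1 = 4
  Jones: 3·1 + 10·2 + 4·0 = 23
  Fong: 3·2 + 10·1 + 4·2 = 24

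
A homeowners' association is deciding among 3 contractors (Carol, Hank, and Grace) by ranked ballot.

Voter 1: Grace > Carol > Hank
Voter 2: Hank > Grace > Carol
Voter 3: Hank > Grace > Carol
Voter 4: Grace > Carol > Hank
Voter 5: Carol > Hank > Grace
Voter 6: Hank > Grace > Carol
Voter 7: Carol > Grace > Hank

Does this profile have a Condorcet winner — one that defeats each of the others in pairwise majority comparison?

No

Head-to-head results (7 voters total):
Carol vs Hank: Carol wins 4–3.
Carol vs Grace: Grace wins 5–2.
Hank vs Grace: Hank wins 4–3.
No candidate beats all others: Carol beats Hank beats Grace beats Carol, a majority cycle.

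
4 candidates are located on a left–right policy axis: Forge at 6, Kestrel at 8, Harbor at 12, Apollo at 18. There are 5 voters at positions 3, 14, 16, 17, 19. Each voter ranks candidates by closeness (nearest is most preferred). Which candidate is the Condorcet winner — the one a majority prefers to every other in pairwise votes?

Apollo

With single-peaked preferences on a line, the Condorcet winner is the candidate closest to the median voter.
The median voter (position 16) is closest to Apollo at 18.
Check: Apollo vs Harbor — voters closer to Apollo: 3 of 5.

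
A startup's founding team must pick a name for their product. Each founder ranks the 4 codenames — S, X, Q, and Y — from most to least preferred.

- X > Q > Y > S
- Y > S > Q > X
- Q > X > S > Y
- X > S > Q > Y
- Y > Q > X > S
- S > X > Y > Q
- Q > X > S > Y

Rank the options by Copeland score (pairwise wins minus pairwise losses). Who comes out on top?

Pairwise results:
  S vs X: X wins 5–2.
  S vs Q: Q wins 4–3.
  S vs Y: S wins 4–3.
  X vs Q: Q wins 4–3.
  X vs Y: X wins 5–2.
  Q vs Y: Q wins 4–3.
Copeland scores (wins − losses):
  S: 1 − 2 = -1
  X: 2 − 1 = 1
  Q: 3 − 0 = 3
  Y: 0 − 3 = -3
Q has the best Copeland score.

Q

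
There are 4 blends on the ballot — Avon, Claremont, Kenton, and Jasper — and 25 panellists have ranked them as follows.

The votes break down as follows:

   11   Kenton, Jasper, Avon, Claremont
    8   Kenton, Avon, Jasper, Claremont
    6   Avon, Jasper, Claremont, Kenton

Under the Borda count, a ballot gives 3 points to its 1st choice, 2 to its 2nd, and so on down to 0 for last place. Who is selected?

Borda scores:
  Avon: 11·1 + 8·2 + 6·3 = 45
  Claremont: 11·0 + 8·0 + 6·1 = 6
  Kenton: 11·3 + 8·3 + 6·0 = 57
  Jasper: 11·2 + 8·1 + 6·2 = 42
Kenton has the highest total.

Kenton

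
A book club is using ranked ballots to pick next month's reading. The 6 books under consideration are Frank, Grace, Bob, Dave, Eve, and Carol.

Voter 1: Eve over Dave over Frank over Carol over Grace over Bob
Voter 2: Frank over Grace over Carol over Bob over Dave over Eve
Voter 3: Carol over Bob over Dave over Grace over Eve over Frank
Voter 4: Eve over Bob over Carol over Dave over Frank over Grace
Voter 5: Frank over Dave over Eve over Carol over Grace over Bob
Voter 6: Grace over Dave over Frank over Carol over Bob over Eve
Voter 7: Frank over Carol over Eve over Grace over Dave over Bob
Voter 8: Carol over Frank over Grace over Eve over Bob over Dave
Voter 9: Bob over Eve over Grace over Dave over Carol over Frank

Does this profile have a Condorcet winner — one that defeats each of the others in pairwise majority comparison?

No

Head-to-head results (9 voters total):
Frank vs Grace: Frank wins 6–3.
Frank vs Bob: Frank wins 6–3.
Frank vs Dave: Dave wins 5–4.
Frank vs Eve: Frank wins 5–4.
Frank vs Carol: Frank wins 5–4.
Grace vs Bob: Grace wins 6–3.
Grace vs Dave: Grace wins 5–4.
Grace vs Eve: Eve wins 5–4.
Grace vs Carol: Carol wins 6–3.
Bob vs Dave: Bob wins 5–4.
Bob vs Eve: Eve wins 5–4.
Bob vs Carol: Carol wins 7–2.
Dave vs Eve: Eve wins 5–4.
Dave vs Carol: Carol wins 5–4.
Eve vs Carol: Carol wins 5–4.
No candidate beats all others: Frank beats Grace beats Dave beats Frank, a majority cycle.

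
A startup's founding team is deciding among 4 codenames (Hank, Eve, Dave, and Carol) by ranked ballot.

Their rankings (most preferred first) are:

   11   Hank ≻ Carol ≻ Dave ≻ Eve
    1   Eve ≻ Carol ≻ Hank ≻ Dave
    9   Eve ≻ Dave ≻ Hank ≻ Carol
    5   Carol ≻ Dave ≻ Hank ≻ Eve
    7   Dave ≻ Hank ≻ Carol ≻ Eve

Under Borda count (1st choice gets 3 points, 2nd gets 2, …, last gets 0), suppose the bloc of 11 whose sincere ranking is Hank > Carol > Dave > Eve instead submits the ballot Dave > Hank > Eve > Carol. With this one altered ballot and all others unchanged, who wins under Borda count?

Borda totals with the altered ballot: Hank 51, Eve 41, Dave 82, Carol 24.
The switch changes the winner from Hank to Dave.

Dave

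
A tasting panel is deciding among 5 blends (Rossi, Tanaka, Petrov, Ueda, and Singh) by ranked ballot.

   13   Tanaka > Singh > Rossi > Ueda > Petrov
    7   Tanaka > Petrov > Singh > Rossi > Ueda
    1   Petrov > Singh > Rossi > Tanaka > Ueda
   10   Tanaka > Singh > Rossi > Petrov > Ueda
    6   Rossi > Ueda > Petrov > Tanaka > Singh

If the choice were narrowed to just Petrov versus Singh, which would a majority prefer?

Ballots ranking Petrov above Singh: 7+1+6 = 14.
Ballots ranking Singh above Petrov: 13+10 = 23.
Singh wins the head-to-head, 23–14.

Singh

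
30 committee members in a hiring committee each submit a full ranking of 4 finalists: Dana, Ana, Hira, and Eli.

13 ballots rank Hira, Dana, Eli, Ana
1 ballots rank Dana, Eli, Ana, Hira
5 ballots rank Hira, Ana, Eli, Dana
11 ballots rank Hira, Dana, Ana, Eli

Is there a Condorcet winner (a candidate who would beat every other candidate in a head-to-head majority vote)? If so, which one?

Head-to-head results (30 voters total):
Dana vs Ana: Dana wins 25–5.
Dana vs Hira: Hira wins 29–1.
Dana vs Eli: Dana wins 25–5.
Ana vs Hira: Hira wins 29–1.
Ana vs Eli: Ana wins 16–14.
Hira vs Eli: Hira wins 29–1.
Hira beats each rival — Dana (29–1), Ana (29–1), Eli (29–1) — so Hira is the Condorcet winner.

Hira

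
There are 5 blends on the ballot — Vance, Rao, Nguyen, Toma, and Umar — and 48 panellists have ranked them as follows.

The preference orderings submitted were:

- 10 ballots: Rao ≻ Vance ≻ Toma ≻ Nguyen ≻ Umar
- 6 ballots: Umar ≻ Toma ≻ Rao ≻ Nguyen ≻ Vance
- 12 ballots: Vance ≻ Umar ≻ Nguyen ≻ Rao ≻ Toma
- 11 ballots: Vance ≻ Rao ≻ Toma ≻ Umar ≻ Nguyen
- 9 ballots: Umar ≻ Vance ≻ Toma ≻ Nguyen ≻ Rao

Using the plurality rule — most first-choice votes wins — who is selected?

First-place vote totals:
  Vance: 23
  Rao: 10
  Nguyen: 0
  Toma: 0
  Umar: 15
Vance has the most first-place votes.

Vance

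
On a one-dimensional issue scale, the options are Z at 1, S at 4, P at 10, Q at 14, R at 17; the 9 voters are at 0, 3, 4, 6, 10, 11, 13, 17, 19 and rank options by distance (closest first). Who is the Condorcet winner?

P

With single-peaked preferences on a line, the Condorcet winner is the candidate closest to the median voter.
The median voter (position 10) is closest to P at 10.
Check: P vs S — voters closer to P: 5 of 9.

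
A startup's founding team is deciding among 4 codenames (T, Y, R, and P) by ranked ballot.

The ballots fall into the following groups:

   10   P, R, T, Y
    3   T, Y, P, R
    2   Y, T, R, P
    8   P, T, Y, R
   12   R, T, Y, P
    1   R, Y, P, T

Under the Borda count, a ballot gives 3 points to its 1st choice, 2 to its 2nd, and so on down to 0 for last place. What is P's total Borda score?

Borda scores:
  T: 10·1 + 3·3 + 2·2 + 8·2 + 12·2 + 0 = 63
  Y: 10·0 + 3·2 + 2·3 + 8·1 + 12·1 + 2 = 34
  R: 10·2 + 3·0 + 2·1 + 8·0 + 12·3 + 3 = 61
  P: 10·3 + 3·1 + 2·0 + 8·3 + 12·0 + 1 = 58

58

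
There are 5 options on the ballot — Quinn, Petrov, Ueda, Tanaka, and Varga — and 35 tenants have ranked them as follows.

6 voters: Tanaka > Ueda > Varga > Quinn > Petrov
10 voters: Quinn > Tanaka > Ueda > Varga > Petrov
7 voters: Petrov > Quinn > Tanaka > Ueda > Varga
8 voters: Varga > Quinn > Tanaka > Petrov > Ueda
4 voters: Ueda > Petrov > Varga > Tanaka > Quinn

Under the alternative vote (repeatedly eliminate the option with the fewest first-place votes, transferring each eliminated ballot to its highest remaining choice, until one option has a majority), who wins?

Varga

Round 1: Quinn 10, Varga 8, Petrov 7, Tanaka 6, Ueda 4. Ueda has the fewest and is eliminated.
Round 2: Petrov 11, Quinn 10, Varga 8, Tanaka 6. Tanaka has the fewest and is eliminated.
Round 3: Varga 14, Petrov 11, Quinn 10. Quinn has the fewest and is eliminated.
Round 4: Varga 24, Petrov 11. Varga has a majority.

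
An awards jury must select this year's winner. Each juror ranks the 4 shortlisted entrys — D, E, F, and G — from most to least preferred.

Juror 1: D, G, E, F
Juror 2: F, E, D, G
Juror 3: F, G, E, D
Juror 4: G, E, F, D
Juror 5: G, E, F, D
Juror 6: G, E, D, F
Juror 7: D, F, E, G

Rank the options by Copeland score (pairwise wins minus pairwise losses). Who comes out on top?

G

Pairwise results:
  D vs E: E wins 5–2.
  D vs F: F wins 4–3.
  D vs G: G wins 4–3.
  E vs F: E wins 4–3.
  E vs G: G wins 5–2.
  F vs G: G wins 4–3.
Copeland scores (wins − losses):
  D: 0 − 3 = -3
  E: 2 − 1 = 1
  F: 1 − 2 = -1
  G: 3 − 0 = 3
G has the best Copeland score.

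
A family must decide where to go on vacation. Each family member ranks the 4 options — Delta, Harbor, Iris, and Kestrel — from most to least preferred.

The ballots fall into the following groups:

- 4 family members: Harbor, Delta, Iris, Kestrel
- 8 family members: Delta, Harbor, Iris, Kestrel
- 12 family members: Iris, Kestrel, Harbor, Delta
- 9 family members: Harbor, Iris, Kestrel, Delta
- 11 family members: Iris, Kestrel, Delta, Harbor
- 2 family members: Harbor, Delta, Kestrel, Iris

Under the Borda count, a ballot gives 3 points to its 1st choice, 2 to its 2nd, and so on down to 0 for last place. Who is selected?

Iris

Borda scores:
  Delta: 4·2 + 8·3 + 12·0 + 9·0 + 11·1 + 2·2 = 47
  Harbor: 4·3 + 8·2 + 12·1 + 9·3 + 11·0 + 2·3 = 73
  Iris: 4·1 + 8·1 + 12·3 + 9·2 + 11·3 + 2·0 = 99
  Kestrel: 4·0 + 8·0 + 12·2 + 9·1 + 11·2 + 2·1 = 57
Iris has the highest total.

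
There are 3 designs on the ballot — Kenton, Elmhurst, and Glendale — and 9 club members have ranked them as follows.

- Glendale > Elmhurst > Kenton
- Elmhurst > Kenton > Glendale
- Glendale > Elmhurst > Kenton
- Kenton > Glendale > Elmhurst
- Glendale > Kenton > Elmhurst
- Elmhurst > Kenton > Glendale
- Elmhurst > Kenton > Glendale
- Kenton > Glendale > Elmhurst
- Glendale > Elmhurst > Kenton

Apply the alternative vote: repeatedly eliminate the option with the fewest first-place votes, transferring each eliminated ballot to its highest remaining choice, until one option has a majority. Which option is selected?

Glendale

Round 1: Glendale 4, Elmhurst 3, Kenton 2. Kenton has the fewest and is eliminated.
Round 2: Glendale 6, Elmhurst 3. Glendale has a majority.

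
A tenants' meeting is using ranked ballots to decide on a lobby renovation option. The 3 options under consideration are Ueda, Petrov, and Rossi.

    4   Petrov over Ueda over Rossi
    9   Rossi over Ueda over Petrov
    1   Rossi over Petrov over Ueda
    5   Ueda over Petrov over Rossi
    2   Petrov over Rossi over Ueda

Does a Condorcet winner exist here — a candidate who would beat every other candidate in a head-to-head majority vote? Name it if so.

None — there is no Condorcet winner

Head-to-head results (21 voters total):
Ueda vs Petrov: Ueda wins 14–7.
Ueda vs Rossi: Rossi wins 12–9.
Petrov vs Rossi: Petrov wins 11–10.
No candidate beats all others: Ueda beats Petrov beats Rossi beats Ueda, a majority cycle.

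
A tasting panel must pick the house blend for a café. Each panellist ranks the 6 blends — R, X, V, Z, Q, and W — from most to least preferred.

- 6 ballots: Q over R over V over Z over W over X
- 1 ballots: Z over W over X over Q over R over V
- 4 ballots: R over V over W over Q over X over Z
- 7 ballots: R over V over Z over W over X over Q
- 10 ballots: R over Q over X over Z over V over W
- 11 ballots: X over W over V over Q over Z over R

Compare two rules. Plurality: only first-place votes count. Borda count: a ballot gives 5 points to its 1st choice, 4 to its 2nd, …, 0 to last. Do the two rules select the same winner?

Yes

Plurality first-place counts: R 21, X 11, V 0, Z 1, Q 6, W 0 → R.
Borda totals: R 130, X 99, V 105, Z 69, Q 102, W 80 → R.
The two rules agree on R.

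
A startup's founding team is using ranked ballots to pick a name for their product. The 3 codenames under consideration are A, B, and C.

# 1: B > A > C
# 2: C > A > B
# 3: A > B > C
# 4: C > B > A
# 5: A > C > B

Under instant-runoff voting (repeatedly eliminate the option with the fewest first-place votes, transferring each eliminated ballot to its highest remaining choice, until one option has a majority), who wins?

A

Round 1: A 2, C 2, B 1. B has the fewest and is eliminated.
Round 2: A 3, C 2. A has a majority.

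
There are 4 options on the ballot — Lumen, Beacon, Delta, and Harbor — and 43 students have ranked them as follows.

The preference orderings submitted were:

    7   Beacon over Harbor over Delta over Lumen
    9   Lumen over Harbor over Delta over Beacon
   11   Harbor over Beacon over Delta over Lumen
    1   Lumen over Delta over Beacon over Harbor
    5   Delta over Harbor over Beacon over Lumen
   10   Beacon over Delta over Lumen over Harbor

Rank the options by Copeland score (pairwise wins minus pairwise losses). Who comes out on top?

Pairwise results:
  Lumen vs Beacon: Beacon wins 33–10.
  Lumen vs Delta: Delta wins 33–10.
  Lumen vs Harbor: Harbor wins 23–20.
  Beacon vs Delta: Beacon wins 28–15.
  Beacon vs Harbor: Harbor wins 25–18.
  Delta vs Harbor: Harbor wins 27–16.
Copeland scores (wins − losses):
  Lumen: 0 − 3 = -3
  Beacon: 2 − 1 = 1
  Delta: 1 − 2 = -1
  Harbor: 3 − 0 = 3
Harbor has the best Copeland score.

Harbor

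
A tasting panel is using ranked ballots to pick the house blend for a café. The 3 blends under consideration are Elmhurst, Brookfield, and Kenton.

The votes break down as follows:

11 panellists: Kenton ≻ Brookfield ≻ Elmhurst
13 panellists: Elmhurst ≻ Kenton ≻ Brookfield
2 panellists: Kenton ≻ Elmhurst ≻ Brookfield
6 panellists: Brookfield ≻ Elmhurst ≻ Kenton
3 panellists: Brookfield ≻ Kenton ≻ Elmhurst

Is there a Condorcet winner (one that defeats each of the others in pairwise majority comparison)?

No

Head-to-head results (35 voters total):
Elmhurst vs Brookfield: Brookfield wins 20–15.
Elmhurst vs Kenton: Elmhurst wins 19–16.
Brookfield vs Kenton: Kenton wins 26–9.
No candidate beats all others: Elmhurst beats Kenton beats Brookfield beats Elmhurst, a majority cycle.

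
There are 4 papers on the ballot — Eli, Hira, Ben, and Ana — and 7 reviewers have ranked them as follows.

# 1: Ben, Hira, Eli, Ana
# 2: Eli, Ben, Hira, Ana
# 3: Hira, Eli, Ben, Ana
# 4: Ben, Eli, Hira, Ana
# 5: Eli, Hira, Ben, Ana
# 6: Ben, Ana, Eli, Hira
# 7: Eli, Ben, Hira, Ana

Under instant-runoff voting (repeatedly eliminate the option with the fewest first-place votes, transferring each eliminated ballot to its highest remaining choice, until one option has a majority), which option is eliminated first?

Round 1: Eli 3, Ben 3, Hira 1, Ana 0. Ana has the fewest and is eliminated.
Round 2: Eli 3, Ben 3, Hira 1. Hira has the fewest and is eliminated.
Round 3: Eli 4, Ben 3. Eli has a majority.

Ana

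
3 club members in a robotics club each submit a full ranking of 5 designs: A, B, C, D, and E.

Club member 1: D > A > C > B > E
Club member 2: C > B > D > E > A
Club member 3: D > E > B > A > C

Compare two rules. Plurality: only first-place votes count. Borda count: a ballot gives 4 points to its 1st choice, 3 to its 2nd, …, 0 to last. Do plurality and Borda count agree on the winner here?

Plurality first-place counts: A 0, B 0, C 1, D 2, E 0 → D.
Borda totals: A 4, B 6, C 6, D 10, E 4 → D.
The two rules agree on D.

Yes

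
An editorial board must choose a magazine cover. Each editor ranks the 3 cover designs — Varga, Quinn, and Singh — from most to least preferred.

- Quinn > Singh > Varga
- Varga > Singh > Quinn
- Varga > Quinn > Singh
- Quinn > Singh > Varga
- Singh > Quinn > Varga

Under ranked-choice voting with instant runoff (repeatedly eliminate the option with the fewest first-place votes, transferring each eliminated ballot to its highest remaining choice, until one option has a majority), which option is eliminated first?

Singh

Round 1: Varga 2, Quinn 2, Singh 1. Singh has the fewest and is eliminated.
Round 2: Quinn 3, Varga 2. Quinn has a majority.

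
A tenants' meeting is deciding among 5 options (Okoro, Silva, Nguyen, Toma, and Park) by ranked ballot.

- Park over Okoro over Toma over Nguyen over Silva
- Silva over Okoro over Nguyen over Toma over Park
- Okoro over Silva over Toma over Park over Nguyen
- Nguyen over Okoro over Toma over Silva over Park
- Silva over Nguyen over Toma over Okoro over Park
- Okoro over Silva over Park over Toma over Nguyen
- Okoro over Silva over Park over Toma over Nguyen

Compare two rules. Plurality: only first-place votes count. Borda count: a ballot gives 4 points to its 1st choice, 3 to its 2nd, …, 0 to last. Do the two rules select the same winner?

Yes

Plurality first-place counts: Okoro 3, Silva 2, Nguyen 1, Toma 0, Park 1 → Okoro.
Borda totals: Okoro 22, Silva 18, Nguyen 10, Toma 11, Park 9 → Okoro.
The two rules agree on Okoro.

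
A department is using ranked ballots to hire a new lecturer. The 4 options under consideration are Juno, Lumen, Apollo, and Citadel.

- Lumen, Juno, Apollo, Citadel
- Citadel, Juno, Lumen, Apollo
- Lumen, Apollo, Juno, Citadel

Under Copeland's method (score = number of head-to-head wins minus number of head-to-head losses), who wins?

Pairwise results:
  Juno vs Lumen: Lumen wins 2–1.
  Juno vs Apollo: Juno wins 2–1.
  Juno vs Citadel: Juno wins 2–1.
  Lumen vs Apollo: Lumen wins 3–0.
  Lumen vs Citadel: Lumen wins 2–1.
  Apollo vs Citadel: Apollo wins 2–1.
Copeland scores (wins − losses):
  Juno: 2 − 1 = 1
  Lumen: 3 − 0 = 3
  Apollo: 1 − 2 = -1
  Citadel: 0 − 3 = -3
Lumen has the best Copeland score.

Lumen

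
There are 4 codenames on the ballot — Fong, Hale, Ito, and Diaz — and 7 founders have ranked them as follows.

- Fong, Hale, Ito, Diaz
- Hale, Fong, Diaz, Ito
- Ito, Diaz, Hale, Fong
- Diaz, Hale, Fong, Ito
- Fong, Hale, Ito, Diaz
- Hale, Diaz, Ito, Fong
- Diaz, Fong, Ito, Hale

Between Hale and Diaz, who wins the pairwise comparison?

Hale

Ballots ranking Hale above Diaz: 4.
Ballots ranking Diaz above Hale: 3.
Hale wins the head-to-head, 4–3.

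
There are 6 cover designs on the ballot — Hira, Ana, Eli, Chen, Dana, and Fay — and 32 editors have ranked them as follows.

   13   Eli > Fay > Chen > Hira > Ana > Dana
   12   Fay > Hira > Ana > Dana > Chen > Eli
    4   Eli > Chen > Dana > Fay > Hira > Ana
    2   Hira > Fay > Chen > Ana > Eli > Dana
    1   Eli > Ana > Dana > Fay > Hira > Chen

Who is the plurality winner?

First-place vote totals:
  Hira: 2
  Ana: 0
  Eli: 18
  Chen: 0
  Dana: 0
  Fay: 12
Eli has the most first-place votes.

Eli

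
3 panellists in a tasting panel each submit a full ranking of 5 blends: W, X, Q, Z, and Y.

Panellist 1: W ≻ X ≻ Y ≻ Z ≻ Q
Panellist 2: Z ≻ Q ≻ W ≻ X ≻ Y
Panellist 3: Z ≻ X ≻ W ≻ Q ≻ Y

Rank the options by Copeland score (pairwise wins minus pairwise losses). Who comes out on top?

Z

Pairwise results:
  W vs X: W wins 2–1.
  W vs Q: W wins 2–1.
  W vs Z: Z wins 2–1.
  W vs Y: W wins 3–0.
  X vs Q: X wins 2–1.
  X vs Z: Z wins 2–1.
  X vs Y: X wins 3–0.
  Q vs Z: Z wins 3–0.
  Q vs Y: Q wins 2–1.
  Z vs Y: Z wins 2–1.
Copeland scores (wins − losses):
  W: 3 − 1 = 2
  X: 2 − 2 = 0
  Q: 1 − 3 = -2
  Z: 4 − 0 = 4
  Y: 0 − 4 = -4
Z has the best Copeland score.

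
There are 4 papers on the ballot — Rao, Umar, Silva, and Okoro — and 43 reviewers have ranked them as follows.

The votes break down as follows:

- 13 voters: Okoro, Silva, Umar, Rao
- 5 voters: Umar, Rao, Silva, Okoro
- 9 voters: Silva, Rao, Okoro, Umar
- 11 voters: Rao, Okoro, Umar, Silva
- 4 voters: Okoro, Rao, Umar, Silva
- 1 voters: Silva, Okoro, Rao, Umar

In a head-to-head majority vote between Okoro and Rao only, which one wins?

Ballots ranking Okoro above Rao: 13+4+1 = 18.
Ballots ranking Rao above Okoro: 5+9+11 = 25.
Rao wins the head-to-head, 25–18.

Rao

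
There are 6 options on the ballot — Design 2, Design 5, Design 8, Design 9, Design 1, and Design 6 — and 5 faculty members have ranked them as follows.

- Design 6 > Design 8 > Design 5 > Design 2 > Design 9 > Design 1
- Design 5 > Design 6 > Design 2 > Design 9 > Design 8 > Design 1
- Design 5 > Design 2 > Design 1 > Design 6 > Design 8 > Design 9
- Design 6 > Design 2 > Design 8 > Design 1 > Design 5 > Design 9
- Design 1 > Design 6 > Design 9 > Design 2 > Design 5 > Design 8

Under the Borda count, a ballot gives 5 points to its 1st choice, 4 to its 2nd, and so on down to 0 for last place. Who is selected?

Borda scores:
  Design 2: 2 + 3 + 4 + 4 + 2 = 15
  Design 5: 3 + 5 + 5 + 1 + 1 = 15
  Design 8: 4 + 1 + 1 + 3 + 0 = 9
  Design 9: 1 + 2 + 0 + 0 + 3 = 6
  Design 1: 0 + 0 + 3 + 2 + 5 = 10
  Design 6: 5 + 4 + 2 + 5 + 4 = 20
Design 6 has the highest total.

Design 6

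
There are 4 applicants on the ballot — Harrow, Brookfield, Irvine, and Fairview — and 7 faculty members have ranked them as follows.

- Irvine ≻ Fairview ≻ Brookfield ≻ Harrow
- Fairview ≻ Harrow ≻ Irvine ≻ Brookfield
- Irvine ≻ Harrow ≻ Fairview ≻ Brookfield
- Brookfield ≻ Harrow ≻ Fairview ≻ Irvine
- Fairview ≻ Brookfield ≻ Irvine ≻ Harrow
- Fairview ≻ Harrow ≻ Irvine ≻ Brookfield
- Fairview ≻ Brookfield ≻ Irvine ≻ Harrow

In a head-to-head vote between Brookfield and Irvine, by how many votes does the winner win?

1

Ballots ranking Brookfield above Irvine: 3.
Ballots ranking Irvine above Brookfield: 4.
Irvine wins 4–3, a margin of 1.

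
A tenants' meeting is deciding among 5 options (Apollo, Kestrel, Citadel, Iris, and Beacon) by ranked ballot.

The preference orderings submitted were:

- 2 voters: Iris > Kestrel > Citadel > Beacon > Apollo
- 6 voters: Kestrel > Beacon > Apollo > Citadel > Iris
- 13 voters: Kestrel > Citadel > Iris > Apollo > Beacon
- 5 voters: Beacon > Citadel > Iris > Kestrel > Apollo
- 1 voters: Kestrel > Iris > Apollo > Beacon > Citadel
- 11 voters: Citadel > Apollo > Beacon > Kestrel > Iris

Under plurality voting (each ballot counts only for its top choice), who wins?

First-place vote totals:
  Apollo: 0
  Kestrel: 20
  Citadel: 11
  Iris: 2
  Beacon: 5
Kestrel has the most first-place votes.

Kestrel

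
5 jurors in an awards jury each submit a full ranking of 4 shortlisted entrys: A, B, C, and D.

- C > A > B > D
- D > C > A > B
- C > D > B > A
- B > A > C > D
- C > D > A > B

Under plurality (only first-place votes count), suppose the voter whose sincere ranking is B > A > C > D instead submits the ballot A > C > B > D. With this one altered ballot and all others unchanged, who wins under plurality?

First-place totals with the altered ballot: A 1, B 0, C 3, D 1.
The winner is unchanged: still C.

C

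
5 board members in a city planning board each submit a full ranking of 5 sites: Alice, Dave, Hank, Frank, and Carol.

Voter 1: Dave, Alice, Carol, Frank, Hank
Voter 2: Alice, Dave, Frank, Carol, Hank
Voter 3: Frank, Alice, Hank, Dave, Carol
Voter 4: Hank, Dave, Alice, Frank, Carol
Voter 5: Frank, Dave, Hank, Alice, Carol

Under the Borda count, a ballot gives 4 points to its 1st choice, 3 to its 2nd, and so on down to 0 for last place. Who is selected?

Dave

Borda scores:
  Alice: 3 + 4 + 3 + 2 + 1 = 13
  Dave: 4 + 3 + 1 + 3 + 3 = 14
  Hank: 0 + 0 + 2 + 4 + 2 = 8
  Frank: 1 + 2 + 4 + 1 + 4 = 12
  Carol: 2 + 1 + 0 + 0 + 0 = 3
Dave has the highest total.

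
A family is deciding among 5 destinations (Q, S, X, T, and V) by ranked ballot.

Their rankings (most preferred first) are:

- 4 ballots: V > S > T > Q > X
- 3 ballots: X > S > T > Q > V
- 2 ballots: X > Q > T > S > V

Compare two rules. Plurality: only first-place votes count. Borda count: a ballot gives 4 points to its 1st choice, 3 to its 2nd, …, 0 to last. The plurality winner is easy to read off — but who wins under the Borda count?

S

Plurality first-place counts: Q 0, S 0, X 5, T 0, V 4 → X.
Borda totals: Q 13, S 23, X 20, T 18, V 16 → S.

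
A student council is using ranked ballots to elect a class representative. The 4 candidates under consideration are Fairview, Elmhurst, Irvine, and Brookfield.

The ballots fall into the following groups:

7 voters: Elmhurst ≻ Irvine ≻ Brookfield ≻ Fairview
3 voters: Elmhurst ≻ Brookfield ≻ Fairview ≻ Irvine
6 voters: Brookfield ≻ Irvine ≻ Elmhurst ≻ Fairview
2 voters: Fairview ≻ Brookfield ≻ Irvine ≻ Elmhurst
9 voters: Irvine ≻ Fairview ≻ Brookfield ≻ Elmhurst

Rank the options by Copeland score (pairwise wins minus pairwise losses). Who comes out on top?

Irvine

Pairwise results:
  Fairview vs Elmhurst: Elmhurst wins 16–11.
  Fairview vs Irvine: Irvine wins 22–5.
  Fairview vs Brookfield: Brookfield wins 16–11.
  Elmhurst vs Irvine: Irvine wins 17–10.
  Elmhurst vs Brookfield: Brookfield wins 17–10.
  Irvine vs Brookfield: Irvine wins 16–11.
Copeland scores (wins − losses):
  Fairview: 0 − 3 = -3
  Elmhurst: 1 − 2 = -1
  Irvine: 3 − 0 = 3
  Brookfield: 2 − 1 = 1
Irvine has the best Copeland score.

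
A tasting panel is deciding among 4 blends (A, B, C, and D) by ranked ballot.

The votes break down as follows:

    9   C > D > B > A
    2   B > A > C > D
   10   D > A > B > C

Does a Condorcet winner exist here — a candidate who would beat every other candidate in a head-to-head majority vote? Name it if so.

Head-to-head results (21 voters total):
A vs B: B wins 11–10.
A vs C: A wins 12–9.
A vs D: D wins 19–2.
B vs C: B wins 12–9.
B vs D: D wins 19–2.
C vs D: C wins 11–10.
No candidate beats all others: A beats C beats D beats A, a majority cycle.

There is no Condorcet winner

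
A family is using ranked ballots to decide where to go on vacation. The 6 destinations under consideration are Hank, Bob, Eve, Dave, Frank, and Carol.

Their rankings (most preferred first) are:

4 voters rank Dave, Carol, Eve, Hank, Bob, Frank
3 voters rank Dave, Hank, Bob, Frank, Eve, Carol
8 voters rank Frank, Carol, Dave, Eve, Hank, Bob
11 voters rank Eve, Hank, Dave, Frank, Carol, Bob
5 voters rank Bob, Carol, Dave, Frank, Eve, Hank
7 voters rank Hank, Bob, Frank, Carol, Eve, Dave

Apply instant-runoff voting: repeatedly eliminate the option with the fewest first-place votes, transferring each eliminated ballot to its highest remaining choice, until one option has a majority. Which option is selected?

Round 1: Eve 11, Frank 8, Hank 7, Dave 7, Bob 5, Carol 0. Carol has the fewest and is eliminated.
Round 2: Eve 11, Frank 8, Hank 7, Dave 7, Bob 5. Bob has the fewest and is eliminated.
Round 3: Dave 12, Eve 11, Frank 8, Hank 7. Hank has the fewest and is eliminated.
Round 4: Frank 15, Dave 12, Eve 11. Eve has the fewest and is eliminated.
Round 5: Dave 23, Frank 15. Dave has a majority.

Dave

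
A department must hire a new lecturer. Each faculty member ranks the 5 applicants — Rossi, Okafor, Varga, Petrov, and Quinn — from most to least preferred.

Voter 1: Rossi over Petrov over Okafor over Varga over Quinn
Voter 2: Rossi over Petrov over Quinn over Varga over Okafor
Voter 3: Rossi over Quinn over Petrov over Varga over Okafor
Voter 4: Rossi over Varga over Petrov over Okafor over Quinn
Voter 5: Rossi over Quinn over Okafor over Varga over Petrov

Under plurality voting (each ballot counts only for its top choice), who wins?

Rossi

First-place vote totals:
  Rossi: 5
  Okafor: 0
  Varga: 0
  Petrov: 0
  Quinn: 0
Rossi has the most first-place votes.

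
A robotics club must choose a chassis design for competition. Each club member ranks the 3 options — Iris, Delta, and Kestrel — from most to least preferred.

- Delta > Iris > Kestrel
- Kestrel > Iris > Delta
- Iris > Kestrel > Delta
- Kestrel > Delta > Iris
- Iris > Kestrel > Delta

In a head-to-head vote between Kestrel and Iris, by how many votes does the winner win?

1

Ballots ranking Kestrel above Iris: 2.
Ballots ranking Iris above Kestrel: 3.
Iris wins 3–2, a margin of 1.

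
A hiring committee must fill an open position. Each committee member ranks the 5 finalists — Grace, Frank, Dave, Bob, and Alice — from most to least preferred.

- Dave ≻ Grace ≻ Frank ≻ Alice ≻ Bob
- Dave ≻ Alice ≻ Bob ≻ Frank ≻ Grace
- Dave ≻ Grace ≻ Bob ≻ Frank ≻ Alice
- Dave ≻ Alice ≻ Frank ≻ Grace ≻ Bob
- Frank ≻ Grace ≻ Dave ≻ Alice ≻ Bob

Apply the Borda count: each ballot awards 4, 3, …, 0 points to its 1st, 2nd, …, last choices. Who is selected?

Dave

Borda scores:
  Grace: 3 + 0 + 3 + 1 + 3 = 10
  Frank: 2 + 1 + 1 + 2 + 4 = 10
  Dave: 4 + 4 + 4 + 4 + 2 = 18
  Bob: 0 + 2 + 2 + 0 + 0 = 4
  Alice: 1 + 3 + 0 + 3 + 1 = 8
Dave has the highest total.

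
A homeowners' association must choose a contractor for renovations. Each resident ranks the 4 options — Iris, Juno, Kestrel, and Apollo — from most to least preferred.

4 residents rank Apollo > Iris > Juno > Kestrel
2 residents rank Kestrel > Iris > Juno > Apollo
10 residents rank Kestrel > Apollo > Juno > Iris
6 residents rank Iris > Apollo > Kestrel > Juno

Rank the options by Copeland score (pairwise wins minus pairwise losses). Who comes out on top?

Kestrel

Pairwise results:
  Iris vs Juno: Iris wins 12–10.
  Iris vs Kestrel: Kestrel wins 12–10.
  Iris vs Apollo: Apollo wins 14–8.
  Juno vs Kestrel: Kestrel wins 18–4.
  Juno vs Apollo: Apollo wins 20–2.
  Kestrel vs Apollo: Kestrel wins 12–10.
Copeland scores (wins − losses):
  Iris: 1 − 2 = -1
  Juno: 0 − 3 = -3
  Kestrel: 3 − 0 = 3
  Apollo: 2 − 1 = 1
Kestrel has the best Copeland score.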